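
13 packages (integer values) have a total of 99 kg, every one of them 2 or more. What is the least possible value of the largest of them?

The 13 values sum to 99, so their maximum is at least ⌈99/13⌉ = 8.
Achievable: 8 of them at 8 and 5 at 7 total 99.

8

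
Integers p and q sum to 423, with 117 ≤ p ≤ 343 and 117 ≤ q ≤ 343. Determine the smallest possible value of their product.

35802

Since p + q is fixed, pushing one of them to its bound minimizes the product.
At the endpoint p = 117, q = 423 − 117 = 306, so pq = 117 × 306 = 35802.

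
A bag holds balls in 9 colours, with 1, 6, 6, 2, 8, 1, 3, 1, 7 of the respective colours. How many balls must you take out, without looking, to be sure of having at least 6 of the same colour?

29

In the worst case you take as many as possible of each colour without reaching 6: 1 + 5 + 5 + 2 + 5 + 1 + 3 + 1 + 5 = 28.
The next one must give 6 of some colour, so 28 + 1 = 29.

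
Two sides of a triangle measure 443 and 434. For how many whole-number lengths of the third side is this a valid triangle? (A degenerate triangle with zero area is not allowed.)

The triangle inequality gives |443 − 434| < c < 443 + 434, i.e. 9 < c < 877.
So c can be any integer from 10 to 876: 867 values.

867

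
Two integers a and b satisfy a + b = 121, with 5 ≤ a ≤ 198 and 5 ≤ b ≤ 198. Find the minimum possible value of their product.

ab = a(121 − a) is concave in a, so over [5, 116] it is minimized at an endpoint.
At the endpoint a = 5, b = 121 − 5 = 116, so ab = 5 × 116 = 580.

580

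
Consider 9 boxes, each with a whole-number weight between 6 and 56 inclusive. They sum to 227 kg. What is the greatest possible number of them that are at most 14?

6

Suppose k of them are at most 14. Those contribute at most 14 each and the rest at most 56 each.
So the total is at most 14k + 56(9 − k) = 504 − 42k. This must still be ≥ 227, so k ≤ 6.
k = 6 is achieved by 6 values at 14 and 3 at 56, total 252; lower one of the 56's by 25 (still > 14) to reach 227.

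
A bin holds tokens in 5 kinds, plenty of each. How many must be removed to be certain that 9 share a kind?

You could draw 8 of every kind without reaching 9 of any — 40 in all.
One more forces 9 of some kind, so 40 + 1 = 41.

41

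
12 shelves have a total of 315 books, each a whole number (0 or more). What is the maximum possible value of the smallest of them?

26

The average is 315/12 < 27, so some value is ≤ 26.
Equality holds with 9 values of 26 and 3 values of 27.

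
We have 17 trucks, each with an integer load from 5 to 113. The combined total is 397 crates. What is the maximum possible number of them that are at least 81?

4

If k of the values are ≥ 81, the total is ≥ 81k + 5(17 − k).
Setting 81k + 5(17 − k) ≤ 397 gives 76k ≤ 312, so k ≤ 4.
k = 4 is achieved by 4 values at 81 and 13 at 5, total 389; add 8 to one value (staying below 81) to reach 397.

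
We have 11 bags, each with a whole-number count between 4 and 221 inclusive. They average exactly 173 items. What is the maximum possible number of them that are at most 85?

3

The total is 11 × 173 = 1903.
Each value at 85 or below falls at least 221 − 85 = 136 short of the ceiling 221.
The ceiling total is 11 × 221 = 2431, and we need 1903, so at most ⌊(2431 − 1903)/136⌋ = 3 can be that low.
k = 3 is achieved by 3 values at 85 and 8 at 221, total 2023; lower one of the 221's by 120 (still > 85) to reach 1903.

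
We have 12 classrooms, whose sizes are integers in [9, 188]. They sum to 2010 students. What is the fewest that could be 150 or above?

6

If only k of them are at least 150, the other 12 − k are at most 149, so the total is at most k·188 + (12 − k)·149.
This must reach 2010, so k·188 + (12 − k)·149 ≥ 2010, giving k ≥ 6.
Exactly 6 works: 6 values at 188 and 6 at 149 total 2022; lower one of the high values by 12 (still ≥ 150) to hit 2010.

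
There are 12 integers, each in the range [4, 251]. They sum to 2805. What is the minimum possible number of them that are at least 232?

2

Suppose at most 12 − j of them reach 232; then j values are ≤ 231 and the rest ≤ 251.
The total is then ≤ 231·j + 251·(12 − j) = 3012 − 20j. For this to be ≥ 2805 we need j ≤ 10, so at least 12 − 10 = 2 must reach 232.
Exactly 2 works: 2 values at 251 and 10 at 231 total 2812; lower one of the high values by 7 (still ≥ 232) to hit 2805.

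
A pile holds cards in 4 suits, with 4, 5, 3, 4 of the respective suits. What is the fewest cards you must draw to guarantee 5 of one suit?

16

In the worst case you take as many as possible of each suit without reaching 5: 4 + 4 + 3 + 4 = 15.
The next one must give 5 of some suit, so 15 + 1 = 16.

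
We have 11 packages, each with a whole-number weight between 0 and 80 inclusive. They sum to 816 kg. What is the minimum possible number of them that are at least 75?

Suppose at most 11 − j of them reach 75; then j values are ≤ 74 and the rest ≤ 80.
The total is then ≤ 74·j + 80·(11 − j) = 880 − 6j. For this to be ≥ 816 we need j ≤ 10, so at least 11 − 10 = 1 must reach 75.
Exactly 1 works: 1 value at 80 and 10 at 74 total 820; lower one of the high values by 4 (still ≥ 75) to hit 816.

1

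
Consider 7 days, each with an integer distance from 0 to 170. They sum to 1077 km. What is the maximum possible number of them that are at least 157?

6

If k of the values are ≥ 157, the total is ≥ 157k + 0(7 − k).
Setting 157k + 0(7 − k) ≤ 1077 gives 157k ≤ 1077, so k ≤ 6.
k = 6 is achieved by 6 values at 157 and 1 at 0, total 942; add 135 to one value (staying below 157) to reach 1077.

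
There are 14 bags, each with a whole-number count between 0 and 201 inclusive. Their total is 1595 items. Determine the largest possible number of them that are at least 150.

With k values at 150 or above and the rest at least 0, the sum is at least 0 + 150k.
Since the sum is 1595, we need 150k ≤ 1595, i.e. k ≤ 10.
k = 10 is achieved by 10 values at 150 and 4 at 0, total 1500; add 95 to one value (staying below 150) to reach 1595.

10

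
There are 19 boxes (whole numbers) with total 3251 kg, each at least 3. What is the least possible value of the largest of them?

172

If every one of the 19 were at most 171, the total would be at most 19 × 171 = 3249 < 3251.
Equality holds with 2 values of 172 and 17 values of 171.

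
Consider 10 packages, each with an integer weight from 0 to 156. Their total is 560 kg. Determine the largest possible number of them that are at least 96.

With k values at 96 or above and the rest at least 0, the sum is at least 0 + 96k.
Since the sum is 560, we need 96k ≤ 560, i.e. k ≤ 5.
k = 5 is achieved by 5 values at 96 and 5 at 0, total 480; add 80 to one value (staying below 96) to reach 560.

5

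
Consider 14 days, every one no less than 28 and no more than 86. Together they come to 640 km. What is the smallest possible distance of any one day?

28

To make one day as small as possible, make the other 13 as large as possible.
The other 13 can take up 13 × 86 = 1118 ≥ 640 − 28, so one day can sit at its floor of 28.
Achievable: one at 28 and the other 13 totalling 612, which fits since 13 × 28 ≤ 612 ≤ 13 × 86.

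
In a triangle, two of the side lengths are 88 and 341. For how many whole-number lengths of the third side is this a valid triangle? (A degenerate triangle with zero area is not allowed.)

175

The triangle inequality gives |88 − 341| < c < 88 + 341, i.e. 253 < c < 429.
So c can be any integer from 254 to 428: 175 values.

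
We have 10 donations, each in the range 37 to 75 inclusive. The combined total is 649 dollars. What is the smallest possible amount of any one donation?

37

To make one donation as small as possible, make the other 9 as large as possible.
The other 9 can take up 9 × 75 = 675 ≥ 649 − 37, so one donation can sit at its floor of 37.
Achievable: one at 37 and the other 9 totalling 612, which fits since 9 × 37 ≤ 612 ≤ 9 × 75.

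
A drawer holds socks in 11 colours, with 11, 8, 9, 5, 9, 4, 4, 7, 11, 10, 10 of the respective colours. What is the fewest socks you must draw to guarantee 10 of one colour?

In the worst case you take as many as possible of each colour without reaching 10: 9 + 8 + 9 + 5 + 9 + 4 + 4 + 7 + 9 + 9 + 9 = 82.
The next one must give 10 of some colour, so 82 + 1 = 83.

83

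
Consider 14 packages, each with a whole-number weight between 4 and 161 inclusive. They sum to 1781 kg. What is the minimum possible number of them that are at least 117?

Suppose at most 14 − j of them reach 117; then j values are ≤ 116 and the rest ≤ 161.
The total is then ≤ 116·j + 161·(14 − j) = 2254 − 45j. For this to be ≥ 1781 we need j ≤ 10, so at least 14 − 10 = 4 must reach 117.
Exactly 4 works: 4 values at 161 and 10 at 116 total 1804; lower one of the high values by 23 (still ≥ 117) to hit 1781.

4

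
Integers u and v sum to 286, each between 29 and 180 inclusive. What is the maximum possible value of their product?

uv = u(286 − u) is maximized when u is as near 286/2 as the bounds allow.
Taking u = 143 and v = 143 (both in [29, 180]) gives uv = 20449.

20449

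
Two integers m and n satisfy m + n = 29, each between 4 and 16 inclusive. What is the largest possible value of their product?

210

With m + n fixed, mn peaks when the two are closest together.
Taking m = 14 and n = 15 (both in [4, 16]) gives mn = 210.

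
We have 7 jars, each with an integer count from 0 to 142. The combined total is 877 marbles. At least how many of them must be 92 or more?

Each value short of 92 is at most 91, costing at least 142 − 91 = 51 against the maximum total of 994.
We can afford to lose at most 994 − 877 = 117, so at most ⌊117/51⌋ = 2 fall short, and at least 5 are ≥ 92.
Exactly 5 works: 5 values at 142 and 2 at 91 total 892; lower one of the high values by 15 (still ≥ 92) to hit 877.

5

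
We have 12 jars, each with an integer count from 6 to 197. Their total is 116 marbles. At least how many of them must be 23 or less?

Each value above 23 is at least 24, contributing at least 24 − 6 = 18 above the floor 6.
The sum exceeds the floor total 72 by 44, so at most ⌊44/18⌋ = 2 exceed 23, and at least 10 are ≤ 23.
Exactly 10 works: 10 values at 6 and 2 at 24 total 108; raise one of the low values by 8 (still ≤ 23) to hit 116.

10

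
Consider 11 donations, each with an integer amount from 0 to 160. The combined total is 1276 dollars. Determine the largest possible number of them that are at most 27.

Suppose k of them are at most 27. Those contribute at most 27 each and the rest at most 160 each.
So the total is at most 27k + 160(11 − k) = 1760 − 133k. This must still be ≥ 1276, so k ≤ 3.
k = 3 is achieved by 3 values at 27 and 8 at 160, total 1361; lower one of the 160's by 85 (still > 27) to reach 1276.

3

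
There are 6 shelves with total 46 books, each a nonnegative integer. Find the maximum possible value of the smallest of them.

The average is 46/6 < 8, so some value is ≤ 7.
Achievable: 2 of them at 7 and 4 at 8 total 46.

7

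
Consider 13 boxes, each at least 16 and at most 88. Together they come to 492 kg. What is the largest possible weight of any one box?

88

To make one box as large as possible, make the other 12 as small as possible.
The other 12 contribute at least 12 × 16 = 192, leaving at most 492 − 192 = 300.
But each box is capped at 88, so the maximum is 88.
Achievable: one at 88 and the other 12 totalling 404, which fits since 12 × 16 ≤ 404 ≤ 12 × 88.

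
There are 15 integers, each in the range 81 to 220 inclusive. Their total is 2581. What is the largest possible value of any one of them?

To make one integer as large as possible, make the other 14 as small as possible.
The other 14 contribute at least 14 × 81 = 1134, leaving at most 2581 − 1134 = 1447.
But each integer is capped at 220, so the maximum is 220.
Achievable: one at 220 and the other 14 totalling 2361, which fits since 14 × 81 ≤ 2361 ≤ 14 × 220.

220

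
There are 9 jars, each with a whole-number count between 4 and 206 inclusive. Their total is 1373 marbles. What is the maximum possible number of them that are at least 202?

With k values at 202 or above and the rest at least 4, the sum is at least 36 + 198k.
Since the sum is 1373, we need 198k ≤ 1337, i.e. k ≤ 6.
k = 6 is achieved by 6 values at 202 and 3 at 4, total 1224; add 149 to one value (staying below 202) to reach 1373.

6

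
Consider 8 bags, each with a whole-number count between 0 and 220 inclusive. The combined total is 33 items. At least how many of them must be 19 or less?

7

If only k of them are at most 19, the other 8 − k are at least 20, so the total is at least (8 − k)·20 + k·0.
This is ≤ 33, so (8 − k)·20 + 0k ≤ 33, which gives k ≥ 7.
Exactly 7 works: 7 values at 0 and 1 at 20 total 20; raise one of the low values by 13 (still ≤ 19) to hit 33.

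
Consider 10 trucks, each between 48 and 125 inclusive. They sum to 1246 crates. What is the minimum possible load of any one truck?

To make one truck as small as possible, make the other 9 as large as possible.
The other 9 contribute at most 9 × 125 = 1125, leaving at least 1246 − 1125 = 121.
Since 121 ≥ 48, this is achievable: one at 121 and 9 at 125.

121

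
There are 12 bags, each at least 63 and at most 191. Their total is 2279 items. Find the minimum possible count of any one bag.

Minimizing one value means maximizing the remaining 11.
The other 11 contribute at most 11 × 191 = 2101, leaving at least 2279 − 2101 = 178.
Since 178 ≥ 63, this is achievable: one at 178 and 11 at 191.

178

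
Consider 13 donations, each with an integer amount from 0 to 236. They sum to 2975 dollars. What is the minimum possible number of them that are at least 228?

3

Suppose at most 13 − j of them reach 228; then j values are ≤ 227 and the rest ≤ 236.
The total is then ≤ 227·j + 236·(13 − j) = 3068 − 9j. For this to be ≥ 2975 we need j ≤ 10, so at least 13 − 10 = 3 must reach 228.
Exactly 3 works: 3 values at 236 and 10 at 227 total 2978; lower one of the high values by 3 (still ≥ 228) to hit 2975.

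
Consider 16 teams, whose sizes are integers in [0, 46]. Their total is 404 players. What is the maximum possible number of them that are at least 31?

With k values at 31 or above and the rest at least 0, the sum is at least 0 + 31k.
Since the sum is 404, we need 31k ≤ 404, i.e. k ≤ 13.
k = 13 is achieved by 13 values at 31 and 3 at 0, total 403; add 1 to one value (staying below 31) to reach 404.

13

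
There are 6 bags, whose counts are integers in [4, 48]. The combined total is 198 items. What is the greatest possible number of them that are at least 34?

With k values at 34 or above and the rest at least 4, the sum is at least 24 + 30k.
Since the sum is 198, we need 30k ≤ 174, i.e. k ≤ 5.
k = 5 is achieved by 5 values at 34 and 1 at 4, total 174; add 24 to one value (staying below 34) to reach 198.

5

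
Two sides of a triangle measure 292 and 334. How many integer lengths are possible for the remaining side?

583

The triangle inequality gives |292 − 334| < c < 292 + 334, i.e. 42 < c < 626.
So c can be any integer from 43 to 625: 583 values.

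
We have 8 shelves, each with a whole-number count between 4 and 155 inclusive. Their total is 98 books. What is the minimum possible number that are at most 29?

If only k of them are at most 29, the other 8 − k are at least 30, so the total is at least (8 − k)·30 + k·4.
This is ≤ 98, so (8 − k)·30 + 4k ≤ 98, which gives k ≥ 6.
Exactly 6 works: 6 values at 4 and 2 at 30 total 84; raise one of the low values by 14 (still ≤ 29) to hit 98.

6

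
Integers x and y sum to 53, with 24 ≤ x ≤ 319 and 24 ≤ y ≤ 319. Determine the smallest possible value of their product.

Since x + y is fixed, pushing one of them to its bound minimizes the product.
At the endpoint x = 24, y = 53 − 24 = 29, so xy = 24 × 29 = 696.

696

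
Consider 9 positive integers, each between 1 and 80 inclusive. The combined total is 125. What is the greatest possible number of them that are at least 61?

1

If k of the values are ≥ 61, the total is ≥ 61k + 1(9 − k).
Setting 61k + 1(9 − k) ≤ 125 gives 60k ≤ 116, so k ≤ 1.
k = 1 is achieved by 1 value at 61 and 8 at 1, total 69; add 56 to one value (staying below 61) to reach 125.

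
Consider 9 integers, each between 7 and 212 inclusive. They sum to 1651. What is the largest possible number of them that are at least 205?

8

Suppose k of them are at least 205. Those contribute at least 205 each and the other 9 − k at least 7 each.
So the total is at least 205k + 7(9 − k) = 63 + 198k. This must be ≤ 1651, giving k ≤ 8.
k = 8 is achieved by 8 values at 205 and 1 at 7, total 1647; add 4 to one value (staying below 205) to reach 1651.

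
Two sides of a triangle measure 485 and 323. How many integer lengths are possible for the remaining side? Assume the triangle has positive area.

645

The triangle inequality gives |485 − 323| < c < 485 + 323, i.e. 162 < c < 808.
So c can be any integer from 163 to 807: 645 values.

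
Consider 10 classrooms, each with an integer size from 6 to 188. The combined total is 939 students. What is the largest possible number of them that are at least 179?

If k of the values are ≥ 179, the total is ≥ 179k + 6(10 − k).
Setting 179k + 6(10 − k) ≤ 939 gives 173k ≤ 879, so k ≤ 5.
k = 5 is achieved by 5 values at 179 and 5 at 6, total 925; add 14 to one value (staying below 179) to reach 939.

5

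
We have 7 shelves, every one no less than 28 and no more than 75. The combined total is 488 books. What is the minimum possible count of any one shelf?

38

Minimizing one value means maximizing the remaining 6.
The other 6 contribute at most 6 × 75 = 450, leaving at least 488 − 450 = 38.
Since 38 ≥ 28, this is achievable: one at 38 and 6 at 75.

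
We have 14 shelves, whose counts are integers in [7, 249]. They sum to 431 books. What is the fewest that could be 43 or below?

Each value above 43 is at least 44, contributing at least 44 − 7 = 37 above the floor 7.
The sum exceeds the floor total 98 by 333, so at most ⌊333/37⌋ = 9 exceed 43, and at least 5 are ≤ 43.
Exactly 5 works: 5 values at 7 and 9 at 44 total 431.

5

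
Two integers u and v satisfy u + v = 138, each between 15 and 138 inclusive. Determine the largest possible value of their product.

4761

For a fixed sum, the product uv is largest when u and v are as close as possible.
Taking u = 69 and v = 69 (both in [15, 138]) gives uv = 4761.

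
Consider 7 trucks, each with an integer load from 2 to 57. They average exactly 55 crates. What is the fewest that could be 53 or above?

The total is 7 × 55 = 385.
Suppose at most 7 − j of them reach 53; then j values are ≤ 52 and the rest ≤ 57.
The total is then ≤ 52·j + 57·(7 − j) = 399 − 5j. For this to be ≥ 385 we need j ≤ 2, so at least 7 − 2 = 5 must reach 53.
Exactly 5 works: 5 values at 57 and 2 at 52 total 389; lower one of the high values by 4 (still ≥ 53) to hit 385.

5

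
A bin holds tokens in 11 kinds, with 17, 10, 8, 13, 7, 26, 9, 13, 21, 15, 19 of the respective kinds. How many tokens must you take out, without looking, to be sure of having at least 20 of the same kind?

In the worst case you take as many as possible of each kind without reaching 20: 17 + 10 + 8 + 13 + 7 + 19 + 9 + 13 + 19 + 15 + 19 = 149.
The next one must give 20 of some kind, so 149 + 1 = 150.

150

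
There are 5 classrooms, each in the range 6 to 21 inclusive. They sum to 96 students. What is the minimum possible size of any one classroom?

12

Minimizing one value means maximizing the remaining 4.
The other 4 contribute at most 4 × 21 = 84, leaving at least 96 − 84 = 12.
Since 12 ≥ 6, this is achievable: one at 12 and 4 at 21.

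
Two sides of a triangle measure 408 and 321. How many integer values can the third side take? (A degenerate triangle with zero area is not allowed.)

641

The triangle inequality gives |408 − 321| < c < 408 + 321, i.e. 87 < c < 729.
So c can be any integer from 88 to 728: 641 values.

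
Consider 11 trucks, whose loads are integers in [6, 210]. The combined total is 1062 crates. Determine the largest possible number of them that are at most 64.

Suppose k of them are at most 64. Those contribute at most 64 each and the rest at most 210 each.
So the total is at most 64k + 210(11 − k) = 2310 − 146k. This must still be ≥ 1062, so k ≤ 8.
k = 8 is achieved by 8 values at 64 and 3 at 210, total 1142; lower one of the 210's by 80 (still > 64) to reach 1062.

8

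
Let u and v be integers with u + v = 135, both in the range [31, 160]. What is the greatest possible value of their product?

4556

With u + v fixed, uv peaks when the two are closest together.
Taking u = 67 and v = 68 (both in [31, 160]) gives uv = 4556.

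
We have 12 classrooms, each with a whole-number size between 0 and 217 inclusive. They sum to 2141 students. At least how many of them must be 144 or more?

If only k of them are at least 144, the other 12 − k are at most 143, so the total is at most k·217 + (12 − k)·143.
This must reach 2141, so k·217 + (12 − k)·143 ≥ 2141, giving k ≥ 6.
Exactly 6 works: 6 values at 217 and 6 at 143 total 2160; lower one of the high values by 19 (still ≥ 144) to hit 2141.

6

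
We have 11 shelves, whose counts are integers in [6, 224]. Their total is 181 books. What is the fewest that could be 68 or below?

10

Each value above 68 is at least 69, contributing at least 69 − 6 = 63 above the floor 6.
The sum exceeds the floor total 66 by 115, so at most ⌊115/63⌋ = 1 exceed 68, and at least 10 are ≤ 68.
Exactly 10 works: 10 values at 6 and 1 at 69 total 129; raise one of the low values by 52 (still ≤ 68) to hit 181.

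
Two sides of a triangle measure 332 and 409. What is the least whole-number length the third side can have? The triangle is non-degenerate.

78

The third side must exceed |332 − 409| = 77.
The smallest integer above 77 is 78.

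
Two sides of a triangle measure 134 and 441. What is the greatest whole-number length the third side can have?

574

The third side must be less than 134 + 441 = 575.
The largest integer below 575 is 574.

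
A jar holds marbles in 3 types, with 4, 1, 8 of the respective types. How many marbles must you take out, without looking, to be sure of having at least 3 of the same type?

In the worst case you take as many as possible of each type without reaching 3: 2 + 1 + 2 = 5.
The next one must give 3 of some type, so 5 + 1 = 6.

6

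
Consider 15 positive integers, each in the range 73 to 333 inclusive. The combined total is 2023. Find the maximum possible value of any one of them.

333

To make one integer as large as possible, make the other 14 as small as possible.
The other 14 contribute at least 14 × 73 = 1022, leaving at most 2023 − 1022 = 1001.
But each integer is capped at 333, so the maximum is 333.
Achievable: one at 333 and the other 14 totalling 1690, which fits since 14 × 73 ≤ 1690 ≤ 14 × 333.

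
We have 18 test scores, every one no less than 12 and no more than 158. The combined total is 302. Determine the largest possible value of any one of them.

98

Maximizing one value means minimizing the remaining 17.
The other 17 contribute at least 17 × 12 = 204, leaving at most 302 − 204 = 98.
Since 98 ≤ 158, this is achievable: one at 98 and 17 at 12.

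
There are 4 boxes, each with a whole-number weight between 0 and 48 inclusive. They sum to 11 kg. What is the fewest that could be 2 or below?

1

If only k of them are at most 2, the other 4 − k are at least 3, so the total is at least (4 − k)·3 + k·0.
This is ≤ 11, so (4 − k)·3 + 0k ≤ 11, which gives k ≥ 1.
Exactly 1 works: 1 value at 0 and 3 at 3 total 9; raise one of the low values by 2 (still ≤ 2) to hit 11.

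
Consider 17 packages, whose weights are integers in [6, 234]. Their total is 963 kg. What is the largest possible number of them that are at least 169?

Suppose k of them are at least 169. Those contribute at least 169 each and the other 17 − k at least 6 each.
So the total is at least 169k + 6(17 − k) = 102 + 163k. This must be ≤ 963, giving k ≤ 5.
k = 5 is achieved by 5 values at 169 and 12 at 6, total 917; add 46 to one value (staying below 169) to reach 963.

5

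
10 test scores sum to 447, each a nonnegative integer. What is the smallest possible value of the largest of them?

45

Some value must be at least ⌈447/10⌉ = 45, since 10 × 44 = 440 < 447.
Taking 3 copies of 44 and 7 copies of 45 gives exactly 447, so 45 is attained.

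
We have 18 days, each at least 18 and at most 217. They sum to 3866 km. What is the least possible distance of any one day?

177

To make one day as small as possible, make the other 17 as large as possible.
The other 17 contribute at most 17 × 217 = 3689, leaving at least 3866 − 3689 = 177.
Since 177 ≥ 18, this is achievable: one at 177 and 17 at 217.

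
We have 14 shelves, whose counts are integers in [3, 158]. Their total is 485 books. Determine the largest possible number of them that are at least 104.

4

If k of the values are ≥ 104, the total is ≥ 104k + 3(14 − k).
Setting 104k + 3(14 − k) ≤ 485 gives 101k ≤ 443, so k ≤ 4.
k = 4 is achieved by 4 values at 104 and 10 at 3, total 446; add 39 to one value (staying below 104) to reach 485.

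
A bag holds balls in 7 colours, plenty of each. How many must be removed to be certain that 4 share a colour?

In the worst case you draw 3 of each of the 7 colours: 7 × 3 = 21.
One more forces 4 of some colour, so 21 + 1 = 22.

22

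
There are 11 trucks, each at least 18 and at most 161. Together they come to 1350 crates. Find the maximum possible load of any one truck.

161

To make one truck as large as possible, make the other 10 as small as possible.
The other 10 contribute at least 10 × 18 = 180, leaving at most 1350 − 180 = 1170.
But each truck is capped at 161, so the maximum is 161.
Achievable: one at 161 and the other 10 totalling 1189, which fits since 10 × 18 ≤ 1189 ≤ 10 × 161.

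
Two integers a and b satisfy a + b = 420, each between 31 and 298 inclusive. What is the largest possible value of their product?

For a fixed sum, the product ab is largest when a and b are as close as possible.
Taking a = 210 and b = 210 (both in [31, 298]) gives ab = 44100.

44100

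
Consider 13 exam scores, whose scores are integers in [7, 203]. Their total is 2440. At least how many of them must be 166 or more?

8

Suppose at most 13 − j of them reach 166; then j values are ≤ 165 and the rest ≤ 203.
The total is then ≤ 165·j + 203·(13 − j) = 2639 − 38j. For this to be ≥ 2440 we need j ≤ 5, so at least 13 − 5 = 8 must reach 166.
Exactly 8 works: 8 values at 203 and 5 at 165 total 2449; lower one of the high values by 9 (still ≥ 166) to hit 2440.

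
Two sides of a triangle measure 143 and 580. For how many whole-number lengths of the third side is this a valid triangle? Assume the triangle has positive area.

The triangle inequality gives |143 − 580| < c < 143 + 580, i.e. 437 < c < 723.
So c can be any integer from 438 to 722: 285 values.

285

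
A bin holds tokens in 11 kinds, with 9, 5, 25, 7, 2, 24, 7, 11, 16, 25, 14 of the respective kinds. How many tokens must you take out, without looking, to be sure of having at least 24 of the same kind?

141

In the worst case you take as many as possible of each kind without reaching 24: 9 + 5 + 23 + 7 + 2 + 23 + 7 + 11 + 16 + 23 + 14 = 140.
The next one must give 24 of some kind, so 140 + 1 = 141.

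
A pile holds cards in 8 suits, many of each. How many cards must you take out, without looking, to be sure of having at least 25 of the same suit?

193

You could draw 24 of every suit without reaching 25 of any — 192 in all.
One more forces 25 of some suit, so 192 + 1 = 193.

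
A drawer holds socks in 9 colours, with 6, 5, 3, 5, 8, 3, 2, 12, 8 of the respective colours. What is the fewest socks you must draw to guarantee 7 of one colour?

In the worst case you take as many as possible of each colour without reaching 7: 6 + 5 + 3 + 5 + 6 + 3 + 2 + 6 + 6 = 42.
The next one must give 7 of some colour, so 42 + 1 = 43.

43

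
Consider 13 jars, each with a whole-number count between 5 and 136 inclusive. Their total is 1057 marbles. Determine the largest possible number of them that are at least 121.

With k values at 121 or above and the rest at least 5, the sum is at least 65 + 116k.
Since the sum is 1057, we need 116k ≤ 992, i.e. k ≤ 8.
k = 8 is achieved by 8 values at 121 and 5 at 5, total 993; add 64 to one value (staying below 121) to reach 1057.

8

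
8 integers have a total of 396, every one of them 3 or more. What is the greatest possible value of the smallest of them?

If every one of the 8 were at least 50, the total would be at least 8 × 50 = 400 > 396.
Taking 4 copies of 49 and 4 copies of 50 gives exactly 396, so 49 is attained.

49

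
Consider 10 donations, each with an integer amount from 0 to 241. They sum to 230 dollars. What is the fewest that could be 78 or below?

If only k of them are at most 78, the other 10 − k are at least 79, so the total is at least (10 − k)·79 + k·0.
This is ≤ 230, so (10 − k)·79 + 0k ≤ 230, which gives k ≥ 8.
Exactly 8 works: 8 values at 0 and 2 at 79 total 158; raise one of the low values by 72 (still ≤ 78) to hit 230.

8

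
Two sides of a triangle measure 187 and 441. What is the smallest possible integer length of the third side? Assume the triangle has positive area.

The third side must exceed |187 − 441| = 254.
The smallest integer above 254 is 255.

255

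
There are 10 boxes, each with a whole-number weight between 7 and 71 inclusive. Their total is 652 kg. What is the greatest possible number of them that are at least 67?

If k of the values are ≥ 67, the total is ≥ 67k + 7(10 − k).
Setting 67k + 7(10 − k) ≤ 652 gives 60k ≤ 582, so k ≤ 9.
k = 9 is achieved by 9 values at 67 and 1 at 7, total 610; add 42 to one value (staying below 67) to reach 652.

9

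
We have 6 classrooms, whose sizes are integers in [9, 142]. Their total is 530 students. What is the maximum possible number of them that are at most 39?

Suppose k of them are at most 39. Those contribute at most 39 each and the rest at most 142 each.
So the total is at most 39k + 142(6 − k) = 852 − 103k. This must still be ≥ 530, so k ≤ 3.
k = 3 is achieved by 3 values at 39 and 3 at 142, total 543; lower one of the 142's by 13 (still > 39) to reach 530.

3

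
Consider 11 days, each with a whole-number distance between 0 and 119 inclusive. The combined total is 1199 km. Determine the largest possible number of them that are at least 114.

10

If k of the values are ≥ 114, the total is ≥ 114k + 0(11 − k).
Setting 114k + 0(11 − k) ≤ 1199 gives 114k ≤ 1199, so k ≤ 10.
k = 10 is achieved by 10 values at 114 and 1 at 0, total 1140; add 59 to one value (staying below 114) to reach 1199.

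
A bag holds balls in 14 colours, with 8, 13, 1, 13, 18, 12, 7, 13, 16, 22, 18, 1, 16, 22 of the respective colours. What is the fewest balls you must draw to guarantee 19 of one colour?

173

In the worst case you take as many as possible of each colour without reaching 19: 8 + 13 + 1 + 13 + 18 + 12 + 7 + 13 + 16 + 18 + 18 + 1 + 16 + 18 = 172.
The next one must give 19 of some colour, so 172 + 1 = 173.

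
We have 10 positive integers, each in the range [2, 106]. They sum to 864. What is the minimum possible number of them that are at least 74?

5

If only k of them are at least 74, the other 10 − k are at most 73, so the total is at most k·106 + (10 − k)·73.
This must reach 864, so k·106 + (10 − k)·73 ≥ 864, giving k ≥ 5.
Exactly 5 works: 5 values at 106 and 5 at 73 total 895; lower one of the high values by 31 (still ≥ 74) to hit 864.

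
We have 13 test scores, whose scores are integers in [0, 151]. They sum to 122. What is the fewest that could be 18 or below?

If only k of them are at most 18, the other 13 − k are at least 19, so the total is at least (13 − k)·19 + k·0.
This is ≤ 122, so (13 − k)·19 + 0k ≤ 122, which gives k ≥ 7.
Exactly 7 works: 7 values at 0 and 6 at 19 total 114; raise one of the low values by 8 (still ≤ 18) to hit 122.

7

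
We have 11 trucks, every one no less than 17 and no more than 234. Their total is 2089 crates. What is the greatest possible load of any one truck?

Maximizing one value means minimizing the remaining 10.
The other 10 contribute at least 10 × 17 = 170, leaving at most 2089 − 170 = 1919.
But each truck is capped at 234, so the maximum is 234.
Achievable: one at 234 and the other 10 totalling 1855, which fits since 10 × 17 ≤ 1855 ≤ 10 × 234.

234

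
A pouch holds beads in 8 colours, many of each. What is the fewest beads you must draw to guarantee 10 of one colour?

73

In the worst case you draw 9 of each of the 8 colours: 8 × 9 = 72.
One more forces 10 of some colour, so 72 + 1 = 73.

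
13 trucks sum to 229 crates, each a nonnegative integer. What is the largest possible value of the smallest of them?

The 13 values sum to 229, so their minimum is at most ⌊229/13⌋ = 17.
Achievable: 5 of them at 17 and 8 at 18 total 229.

17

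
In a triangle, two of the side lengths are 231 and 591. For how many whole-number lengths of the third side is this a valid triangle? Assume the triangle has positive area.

The triangle inequality gives |231 − 591| < c < 231 + 591, i.e. 360 < c < 822.
So c can be any integer from 361 to 821: 461 values.

461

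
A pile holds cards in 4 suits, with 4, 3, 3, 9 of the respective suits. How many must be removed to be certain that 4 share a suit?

13

In the worst case you take as many as possible of each suit without reaching 4: 3 + 3 + 3 + 3 = 12.
The next one must give 4 of some suit, so 12 + 1 = 13.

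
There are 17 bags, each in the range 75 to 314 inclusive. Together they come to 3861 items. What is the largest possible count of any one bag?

To make one bag as large as possible, make the other 16 as small as possible.
The other 16 contribute at least 16 × 75 = 1200, leaving at most 3861 − 1200 = 2661.
But each bag is capped at 314, so the maximum is 314.
Achievable: one at 314 and the other 16 totalling 3547, which fits since 16 × 75 ≤ 3547 ≤ 16 × 314.

314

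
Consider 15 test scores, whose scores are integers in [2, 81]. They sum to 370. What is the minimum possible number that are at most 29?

Let j be the number exceeding 29. Then the total is ≥ 30·j + 2·(15 − j) = 30 + 28j.
So 28j ≤ 340 and j ≤ 12; hence at least 15 − 12 = 3 are ≤ 29.
Exactly 3 works: 3 values at 2 and 12 at 30 total 366; raise one of the low values by 4 (still ≤ 29) to hit 370.

3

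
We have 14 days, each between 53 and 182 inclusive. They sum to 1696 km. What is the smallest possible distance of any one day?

53

To make one day as small as possible, make the other 13 as large as possible.
The other 13 can take up 13 × 182 = 2366 ≥ 1696 − 53, so one day can sit at its floor of 53.
Achievable: one at 53 and the other 13 totalling 1643, which fits since 13 × 53 ≤ 1643 ≤ 13 × 182.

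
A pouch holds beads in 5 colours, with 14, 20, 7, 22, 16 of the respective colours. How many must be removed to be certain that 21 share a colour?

In the worst case you take as many as possible of each colour without reaching 21: 14 + 20 + 7 + 20 + 16 = 77.
The next one must give 21 of some colour, so 77 + 1 = 78.

78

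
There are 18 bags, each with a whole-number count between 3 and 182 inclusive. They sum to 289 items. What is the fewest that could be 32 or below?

If only k of them are at most 32, the other 18 − k are at least 33, so the total is at least (18 − k)·33 + k·3.
This is ≤ 289, so (18 − k)·33 + 3k ≤ 289, which gives k ≥ 11.
Exactly 11 works: 11 values at 3 and 7 at 33 total 264; raise one of the low values by 25 (still ≤ 32) to hit 289.

11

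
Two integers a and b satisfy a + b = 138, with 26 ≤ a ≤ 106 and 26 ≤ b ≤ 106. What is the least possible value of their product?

For a fixed sum, ab is smallest when a and b are as far apart as possible.
The extreme feasible split is a = 32, b = 106, giving ab = 3392.

3392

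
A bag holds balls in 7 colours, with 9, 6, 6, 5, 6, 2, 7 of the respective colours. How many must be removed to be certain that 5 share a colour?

27

In the worst case you take as many as possible of each colour without reaching 5: 4 + 4 + 4 + 4 + 4 + 2 + 4 = 26.
The next one must give 5 of some colour, so 26 + 1 = 27.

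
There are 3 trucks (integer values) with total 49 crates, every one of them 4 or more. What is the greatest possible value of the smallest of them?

The 3 values sum to 49, so their minimum is at most ⌊49/3⌋ = 16.
Taking 2 copies of 16 and 1 copy of 17 gives exactly 49, so 16 is attained.

16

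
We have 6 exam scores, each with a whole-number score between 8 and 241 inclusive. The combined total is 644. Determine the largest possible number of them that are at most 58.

4

Each value at 58 or below falls at least 241 − 58 = 183 short of the ceiling 241.
The ceiling total is 6 × 241 = 1446, and we need 644, so at most ⌊(1446 − 644)/183⌋ = 4 can be that low.
k = 4 is achieved by 4 values at 58 and 2 at 241, total 714; lower one of the 241's by 70 (still > 58) to reach 644.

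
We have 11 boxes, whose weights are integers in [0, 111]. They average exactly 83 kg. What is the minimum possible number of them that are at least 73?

The total is 11 × 83 = 913.
Each value short of 73 is at most 72, costing at least 111 − 72 = 39 against the maximum total of 1221.
We can afford to lose at most 1221 − 913 = 308, so at most ⌊308/39⌋ = 7 fall short, and at least 4 are ≥ 73.
Exactly 4 works: 4 values at 111 and 7 at 72 total 948; lower one of the high values by 35 (still ≥ 73) to hit 913.

4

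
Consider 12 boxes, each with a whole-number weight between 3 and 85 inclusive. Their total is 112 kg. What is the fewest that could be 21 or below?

Each value above 21 is at least 22, contributing at least 22 − 3 = 19 above the floor 3.
The sum exceeds the floor total 36 by 76, so at most ⌊76/19⌋ = 4 exceed 21, and at least 8 are ≤ 21.
Exactly 8 works: 8 values at 3 and 4 at 22 total 112.

8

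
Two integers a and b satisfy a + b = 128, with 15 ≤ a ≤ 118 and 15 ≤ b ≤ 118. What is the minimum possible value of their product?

Since a + b is fixed, pushing one of them to its bound minimizes the product.
The extreme feasible split is a = 15, b = 113, giving ab = 1695.

1695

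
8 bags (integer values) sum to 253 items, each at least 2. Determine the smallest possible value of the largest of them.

32

Some value must be at least ⌈253/8⌉ = 32, since 8 × 31 = 248 < 253.
Equality holds with 5 values of 32 and 3 values of 31.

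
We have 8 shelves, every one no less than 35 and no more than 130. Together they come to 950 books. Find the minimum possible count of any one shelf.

Minimizing one value means maximizing the remaining 7.
The other 7 contribute at most 7 × 130 = 910, leaving at least 950 − 910 = 40.
Since 40 ≥ 35, this is achievable: one at 40 and 7 at 130.

40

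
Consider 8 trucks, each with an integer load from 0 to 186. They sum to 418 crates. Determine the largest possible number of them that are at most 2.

5

Suppose k of them are at most 2. Those contribute at most 2 each and the rest at most 186 each.
So the total is at most 2k + 186(8 − k) = 1488 − 184k. This must still be ≥ 418, so k ≤ 5.
k = 5 is achieved by 5 values at 2 and 3 at 186, total 568; lower one of the 186's by 150 (still > 2) to reach 418.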